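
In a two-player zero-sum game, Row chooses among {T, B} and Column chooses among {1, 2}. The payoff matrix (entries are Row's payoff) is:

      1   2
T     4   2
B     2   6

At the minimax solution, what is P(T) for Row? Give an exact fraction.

2/3

Row minima: T → 2, B → 2; maximin = 2.
Column maxima: 1 → 4, 2 → 6; minimax = 4.
2 ≠ 4, so there is no saddle point; optimal play is mixed.
Let Row play T with probability p. Expected payoff against 1: 4p + 2(1−p) = 2p + 2; against 2: 2p + 6(1−p) = −4p + 6.
Setting these equal: 2p + 2 = −4p + 6 ⇒ 6p = 4 ⇒ p = 2/3, and the value is (2)·(2/3) + 2 = 10/3.
For Column: with q = P(1), equating T's and B's payoffs gives 2q + 2 = −4q + 6 ⇒ q = 2/3.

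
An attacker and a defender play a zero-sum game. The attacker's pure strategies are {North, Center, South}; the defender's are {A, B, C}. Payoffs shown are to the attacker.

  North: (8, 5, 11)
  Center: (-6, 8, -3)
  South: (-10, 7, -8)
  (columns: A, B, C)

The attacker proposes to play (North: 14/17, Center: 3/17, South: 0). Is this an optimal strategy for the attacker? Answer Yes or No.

Against A this mix gives (14/17)·8 + (3/17)·(-6) = 94/17.
Against B this mix gives (14/17)·5 + (3/17)·8 = 94/17.
Against C this mix gives (14/17)·11 + (3/17)·(-3) = 145/17.
All of the defender's active replies (A, B) yield 94/17, and no column does worse for the attacker. The mix makes the defender indifferent and guarantees 94/17, so it is optimal.

Yes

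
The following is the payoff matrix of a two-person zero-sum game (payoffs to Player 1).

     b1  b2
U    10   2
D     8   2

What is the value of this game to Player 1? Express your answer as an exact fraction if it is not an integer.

Row minima: U → 2, D → 2; maximin = 2.
Column maxima: b1 → 10, b2 → 2; minimax = 2.
Since maximin = minimax = 2, there is a saddle point and the value is 2.

2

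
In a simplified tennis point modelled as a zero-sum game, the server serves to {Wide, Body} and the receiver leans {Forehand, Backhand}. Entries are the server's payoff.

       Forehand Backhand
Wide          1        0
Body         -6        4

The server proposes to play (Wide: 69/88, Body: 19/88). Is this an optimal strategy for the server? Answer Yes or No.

Against Forehand this mix gives (69/88)·1 + (19/88)·(-6) = -45/88.
Against Backhand this mix gives (69/88)·0 + (19/88)·4 = 19/22.
The receiver will play Forehand, holding the server to -45/88. Shifting weight toward the row that does better against Forehand would raise this floor (the equalizing mix achieves 4/11 against both Forehand and Backhand), so the proposed strategy is not optimal.

No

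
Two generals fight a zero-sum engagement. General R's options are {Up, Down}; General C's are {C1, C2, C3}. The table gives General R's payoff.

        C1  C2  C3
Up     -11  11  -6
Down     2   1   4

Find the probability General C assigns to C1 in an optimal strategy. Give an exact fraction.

10/23

Row minima: Up → -11, Down → 1; maximin = 1.
Column maxima: C1 → 2, C2 → 11, C3 → 4; minimax = 2.
1 ≠ 2, so there is no saddle point; optimal play is mixed.
C3 is strictly dominated by C1 (it gives General R strictly more in every row), so General C never plays it.
On the remaining 2×2 (Up, Down vs C1, C2):
Let General R play Up with probability p. Expected payoff against C1: (-11)p + 2(1−p) = −13p + 2; against C2: 11p + 1(1−p) = 10p + 1.
Setting these equal: −13p + 2 = 10p + 1 ⇒ −23p = -1 ⇒ p = 1/23, and the value is (-13)·(1/23) + 2 = 33/23.
For General C: with q = P(C1), equating Up's and Down's payoffs gives −22q + 11 = q + 1 ⇒ q = 10/23.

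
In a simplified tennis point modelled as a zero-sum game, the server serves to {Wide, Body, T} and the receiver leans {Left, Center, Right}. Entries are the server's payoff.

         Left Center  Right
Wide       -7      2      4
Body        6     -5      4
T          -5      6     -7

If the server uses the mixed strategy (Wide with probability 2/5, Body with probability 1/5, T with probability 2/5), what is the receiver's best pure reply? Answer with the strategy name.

If the receiver plays Left, the server's expected payoff is (2/5)·(-7) + (1/5)·6 + (2/5)·(-5) = -18/5.
If the receiver plays Center, the server's expected payoff is (2/5)·2 + (1/5)·(-5) + (2/5)·6 = 11/5.
If the receiver plays Right, the server's expected payoff is (2/5)·4 + (1/5)·4 + (2/5)·(-7) = -2/5.
The receiver minimizes the server's payoff; the smallest is -18/5, so the best response is Left.

Left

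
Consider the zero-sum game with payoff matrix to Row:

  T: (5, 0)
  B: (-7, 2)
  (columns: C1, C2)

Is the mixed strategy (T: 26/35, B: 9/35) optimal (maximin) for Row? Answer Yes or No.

Against C1 this mix gives (26/35)·5 + (9/35)·(-7) = 67/35.
Against C2 this mix gives (26/35)·0 + (9/35)·2 = 18/35.
Column will play C2, holding Row to 18/35. Shifting weight toward the row that does better against C2 would raise this floor (the equalizing mix achieves 5/7 against both C2 and C1), so the proposed strategy is not optimal.

No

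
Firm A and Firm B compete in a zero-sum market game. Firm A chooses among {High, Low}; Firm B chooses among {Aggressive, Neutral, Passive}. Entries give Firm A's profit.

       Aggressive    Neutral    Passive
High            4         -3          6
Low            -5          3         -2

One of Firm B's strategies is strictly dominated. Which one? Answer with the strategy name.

Passive

Aggressive holds Firm A's payoff strictly below Passive in every row: 4 < 6, -5 < -2.
So Passive is strictly dominated for Firm B.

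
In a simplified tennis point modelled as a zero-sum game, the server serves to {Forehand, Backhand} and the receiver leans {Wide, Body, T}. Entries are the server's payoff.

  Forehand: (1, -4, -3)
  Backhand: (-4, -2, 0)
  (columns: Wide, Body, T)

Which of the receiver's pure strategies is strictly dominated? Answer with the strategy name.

T

Body holds the server's payoff strictly below T in every row: -4 < -3, -2 < 0.
So T is strictly dominated for the receiver.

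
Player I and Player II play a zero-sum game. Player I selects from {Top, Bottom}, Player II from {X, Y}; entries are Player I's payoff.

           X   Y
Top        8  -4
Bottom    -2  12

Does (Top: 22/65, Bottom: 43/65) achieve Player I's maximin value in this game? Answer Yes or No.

Against X this mix gives (22/65)·8 + (43/65)·(-2) = 18/13.
Against Y this mix gives (22/65)·(-4) + (43/65)·12 = 428/65.
Player II will play X, holding Player I to 18/13. Shifting weight toward the row that does better against X would raise this floor (the equalizing mix achieves 44/13 against both X and Y), so the proposed strategy is not optimal.

No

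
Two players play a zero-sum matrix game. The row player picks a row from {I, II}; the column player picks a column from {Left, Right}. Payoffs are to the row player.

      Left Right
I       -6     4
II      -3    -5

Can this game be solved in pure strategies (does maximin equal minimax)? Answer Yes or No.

No

Row minima: I → -6, II → -5; maximin = -5.
Column maxima: Left → -3, Right → 4; minimax = -3.
-5 ≠ -3, so no pure-strategy equilibrium exists.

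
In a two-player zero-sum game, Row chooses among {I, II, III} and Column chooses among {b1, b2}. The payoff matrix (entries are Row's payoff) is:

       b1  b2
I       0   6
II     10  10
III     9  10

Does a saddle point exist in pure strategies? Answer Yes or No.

Row minima: I → 0, II → 10, III → 9; maximin = 10.
Column maxima: b1 → 10, b2 → 10; minimax = 10.
maximin = minimax = 10, so a saddle point exists.

Yes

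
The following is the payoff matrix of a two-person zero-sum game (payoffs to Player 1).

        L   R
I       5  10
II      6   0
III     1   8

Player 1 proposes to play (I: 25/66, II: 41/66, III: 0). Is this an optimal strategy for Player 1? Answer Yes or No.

No

Against L this mix gives (25/66)·5 + (41/66)·6 = 371/66.
Against R this mix gives (25/66)·10 + (41/66)·0 = 125/33.
Player 2 will play R, holding Player 1 to 125/33. Shifting weight toward the row that does better against R would raise this floor (the equalizing mix achieves 60/11 against both R and L), so the proposed strategy is not optimal.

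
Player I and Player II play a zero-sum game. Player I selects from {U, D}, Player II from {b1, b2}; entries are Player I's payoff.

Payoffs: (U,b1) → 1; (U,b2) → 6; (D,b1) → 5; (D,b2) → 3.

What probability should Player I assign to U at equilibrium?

2/7

Row minima: U → 1, D → 3; maximin = 3.
Column maxima: b1 → 5, b2 → 6; minimax = 5.
3 ≠ 5, so there is no saddle point; optimal play is mixed.
Let Player I play U with probability p. Expected payoff against b1: 1p + 5(1−p) = −4p + 5; against b2: 6p + 3(1−p) = 3p + 3.
Setting these equal: −4p + 5 = 3p + 3 ⇒ −7p = -2 ⇒ p = 2/7, and the value is (-4)·(2/7) + 5 = 27/7.
For Player II: with q = P(b1), equating U's and D's payoffs gives −5q + 6 = 2q + 3 ⇒ q = 3/7.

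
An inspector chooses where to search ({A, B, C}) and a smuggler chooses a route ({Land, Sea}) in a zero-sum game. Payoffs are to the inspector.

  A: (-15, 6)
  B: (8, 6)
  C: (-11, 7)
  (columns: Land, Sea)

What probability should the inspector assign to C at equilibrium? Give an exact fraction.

Row minima: A → -15, B → 6, C → -11; maximin = 6.
Column maxima: Land → 8, Sea → 7; minimax = 7.
6 ≠ 7, so there is no saddle point; optimal play is mixed.
A is strictly dominated by C, so the inspector never plays it.
On the remaining 2×2 (B, C vs Land, Sea):
Let the inspector play B with probability p. Expected payoff against Land: 8p + (-11)(1−p) = 19p − 11; against Sea: 6p + 7(1−p) = −p + 7.
Setting these equal: 19p − 11 = −p + 7 ⇒ 20p = 18 ⇒ p = 9/10, and the value is (19)·(9/10) − 11 = 61/10.
For the smuggler: with q = P(Land), equating B's and C's payoffs gives 2q + 6 = −18q + 7 ⇒ q = 1/20.

1/10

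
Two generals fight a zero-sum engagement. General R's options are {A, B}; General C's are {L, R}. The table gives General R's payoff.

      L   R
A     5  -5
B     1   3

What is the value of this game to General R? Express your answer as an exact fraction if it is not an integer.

5/3

Row minima: A → -5, B → 1; maximin = 1.
Column maxima: L → 5, R → 3; minimax = 3.
1 ≠ 3, so there is no saddle point; optimal play is mixed.
Let General R play A with probability p. Expected payoff against L: 5p + 1(1−p) = 4p + 1; against R: (-5)p + 3(1−p) = −8p + 3.
Setting these equal: 4p + 1 = −8p + 3 ⇒ 12p = 2 ⇒ p = 1/6, and the value is (4)·(1/6) + 1 = 5/3.
For General C: with q = P(L), equating A's and B's payoffs gives 10q − 5 = −2q + 3 ⇒ q = 2/3.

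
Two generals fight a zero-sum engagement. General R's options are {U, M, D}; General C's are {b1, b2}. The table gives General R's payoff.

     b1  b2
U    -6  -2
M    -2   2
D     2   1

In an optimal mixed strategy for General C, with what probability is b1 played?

Row minima: U → -6, M → -2, D → 1; maximin = 1.
Column maxima: b1 → 2, b2 → 2; minimax = 2.
1 ≠ 2, so there is no saddle point; optimal play is mixed.
U is strictly dominated by M, so General R never plays it.
On the remaining 2×2 (M, D vs b1, b2):
Let General R play M with probability p. Expected payoff against b1: (-2)p + 2(1−p) = −4p + 2; against b2: 2p + 1(1−p) = p + 1.
Setting these equal: −4p + 2 = p + 1 ⇒ −5p = -1 ⇒ p = 1/5, and the value is (-4)·(1/5) + 2 = 6/5.
For General C: with q = P(b1), equating M's and D's payoffs gives −4q + 2 = q + 1 ⇒ q = 1/5.

1/5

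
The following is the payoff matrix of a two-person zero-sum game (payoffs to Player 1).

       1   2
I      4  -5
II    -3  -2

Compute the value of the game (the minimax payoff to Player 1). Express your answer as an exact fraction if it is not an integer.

-23/10

Row minima: I → -5, II → -3; maximin = -3.
Column maxima: 1 → 4, 2 → -2; minimax = -2.
-3 ≠ -2, so there is no saddle point; optimal play is mixed.
Let Player 1 play I with probability p. Expected payoff against 1: 4p + (-3)(1−p) = 7p − 3; against 2: (-5)p + (-2)(1−p) = −3p − 2.
Setting these equal: 7p − 3 = −3p − 2 ⇒ 10p = 1 ⇒ p = 1/10, and the value is (7)·(1/10) − 3 = -23/10.
For Player 2: with q = P(1), equating I's and II's payoffs gives 9q − 5 = −q − 2 ⇒ q = 3/10.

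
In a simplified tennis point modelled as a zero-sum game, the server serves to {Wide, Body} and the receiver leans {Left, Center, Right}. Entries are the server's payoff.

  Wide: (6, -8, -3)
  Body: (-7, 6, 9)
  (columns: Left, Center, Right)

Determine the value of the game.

Row minima: Wide → -8, Body → -7; maximin = -7.
Column maxima: Left → 6, Center → 6, Right → 9; minimax = 6.
-7 ≠ 6, so there is no saddle point; optimal play is mixed.
Right is strictly dominated by Center (it gives the server strictly more in every row), so the receiver never plays it.
On the remaining 2×2 (Wide, Body vs Left, Center):
Let the server play Wide with probability p. Expected payoff against Left: 6p + (-7)(1−p) = 13p − 7; against Center: (-8)p + 6(1−p) = −14p + 6.
Setting these equal: 13p − 7 = −14p + 6 ⇒ 27p = 13 ⇒ p = 13/27, and the value is (13)·(13/27) − 7 = -20/27.
For the receiver: with q = P(Left), equating Wide's and Body's payoffs gives 14q − 8 = −13q + 6 ⇒ q = 14/27.

-20/27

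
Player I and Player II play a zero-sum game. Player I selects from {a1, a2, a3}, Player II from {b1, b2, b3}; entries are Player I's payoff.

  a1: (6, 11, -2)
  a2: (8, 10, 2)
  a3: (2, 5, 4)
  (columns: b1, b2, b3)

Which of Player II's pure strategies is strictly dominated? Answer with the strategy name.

b2

b1 holds Player I's payoff strictly below b2 in every row: 6 < 11, 8 < 10, 2 < 5.
So b2 is strictly dominated for Player II.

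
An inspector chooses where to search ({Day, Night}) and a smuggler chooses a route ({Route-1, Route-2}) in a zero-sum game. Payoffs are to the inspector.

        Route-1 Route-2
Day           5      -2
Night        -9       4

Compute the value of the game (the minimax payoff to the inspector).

1/10

Row minima: Day → -2, Night → -9; maximin = -2.
Column maxima: Route-1 → 5, Route-2 → 4; minimax = 4.
-2 ≠ 4, so there is no saddle point; optimal play is mixed.
Let the inspector play Day with probability p. Expected payoff against Route-1: 5p + (-9)(1−p) = 14p − 9; against Route-2: (-2)p + 4(1−p) = −6p + 4.
Setting these equal: 14p − 9 = −6p + 4 ⇒ 20p = 13 ⇒ p = 13/20, and the value is (14)·(13/20) − 9 = 1/10.
For the smuggler: with q = P(Route-1), equating Day's and Night's payoffs gives 7q − 2 = −13q + 4 ⇒ q = 3/10.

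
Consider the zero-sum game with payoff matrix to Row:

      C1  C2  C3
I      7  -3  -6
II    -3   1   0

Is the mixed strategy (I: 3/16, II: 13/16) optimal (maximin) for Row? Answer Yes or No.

Against C1 this mix gives (3/16)·7 + (13/16)·(-3) = -9/8.
Against C2 this mix gives (3/16)·(-3) + (13/16)·1 = 1/4.
Against C3 this mix gives (3/16)·(-6) + (13/16)·0 = -9/8.
All of Column's active replies (C1, C3) yield -9/8, and no column does worse for Row. The mix makes Column indifferent and guarantees -9/8, so it is optimal.

Yes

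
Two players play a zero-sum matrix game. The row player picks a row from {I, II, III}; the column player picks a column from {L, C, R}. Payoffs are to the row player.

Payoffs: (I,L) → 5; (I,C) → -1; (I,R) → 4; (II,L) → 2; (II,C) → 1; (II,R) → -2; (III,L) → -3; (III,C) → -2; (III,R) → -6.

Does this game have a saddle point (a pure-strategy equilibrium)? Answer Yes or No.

No

Row minima: I → -1, II → -2, III → -6; maximin = -1.
Column maxima: L → 5, C → 1, R → 4; minimax = 1.
-1 ≠ 1, so no pure-strategy equilibrium exists.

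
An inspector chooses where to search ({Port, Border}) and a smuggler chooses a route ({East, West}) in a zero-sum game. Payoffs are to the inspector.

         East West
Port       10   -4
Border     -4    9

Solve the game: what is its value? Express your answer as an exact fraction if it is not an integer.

74/27

Row minima: Port → -4, Border → -4; maximin = -4.
Column maxima: East → 10, West → 9; minimax = 9.
-4 ≠ 9, so there is no saddle point; optimal play is mixed.
Let the inspector play Port with probability p. Expected payoff against East: 10p + (-4)(1−p) = 14p − 4; against West: (-4)p + 9(1−p) = −13p + 9.
Setting these equal: 14p − 4 = −13p + 9 ⇒ 27p = 13 ⇒ p = 13/27, and the value is (14)·(13/27) − 4 = 74/27.
For the smuggler: with q = P(East), equating Port's and Border's payoffs gives 14q − 4 = −13q + 9 ⇒ q = 13/27.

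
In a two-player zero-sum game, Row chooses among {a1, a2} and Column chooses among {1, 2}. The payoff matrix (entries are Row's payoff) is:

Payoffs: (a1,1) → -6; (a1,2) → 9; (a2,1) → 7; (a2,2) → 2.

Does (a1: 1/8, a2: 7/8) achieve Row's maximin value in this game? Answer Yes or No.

No

Against 1 this mix gives (1/8)·(-6) + (7/8)·7 = 43/8.
Against 2 this mix gives (1/8)·9 + (7/8)·2 = 23/8.
Column will play 2, holding Row to 23/8. Shifting weight toward the row that does better against 2 would raise this floor (the equalizing mix achieves 15/4 against both 2 and 1), so the proposed strategy is not optimal.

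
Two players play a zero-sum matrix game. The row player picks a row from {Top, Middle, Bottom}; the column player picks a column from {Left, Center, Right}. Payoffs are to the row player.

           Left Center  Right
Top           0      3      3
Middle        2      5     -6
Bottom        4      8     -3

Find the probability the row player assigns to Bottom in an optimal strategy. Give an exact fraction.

Row minima: Top → 0, Middle → -6, Bottom → -3; maximin = 0.
Column maxima: Left → 4, Center → 8, Right → 3; minimax = 3.
0 ≠ 3, so there is no saddle point; optimal play is mixed.
Middle is strictly dominated by Bottom, so the row player never plays it.
Center is strictly dominated by Left (it gives the row player strictly more in every row), so the column player never plays it.
On the remaining 2×2 (Top, Bottom vs Left, Right):
Let the row player play Top with probability p. Expected payoff against Left: 0p + 4(1−p) = −4p + 4; against Right: 3p + (-3)(1−p) = 6p − 3.
Setting these equal: −4p + 4 = 6p − 3 ⇒ −10p = -7 ⇒ p = 7/10, and the value is (-4)·(7/10) + 4 = 6/5.
For the column player: with q = P(Left), equating Top's and Bottom's payoffs gives −3q + 3 = 7q − 3 ⇒ q = 3/5.

3/10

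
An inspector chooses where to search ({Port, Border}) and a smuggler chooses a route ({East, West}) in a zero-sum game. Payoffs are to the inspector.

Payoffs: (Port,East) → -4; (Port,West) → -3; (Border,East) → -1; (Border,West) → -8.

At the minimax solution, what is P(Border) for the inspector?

1/8

Row minima: Port → -4, Border → -8; maximin = -4.
Column maxima: East → -1, West → -3; minimax = -3.
-4 ≠ -3, so there is no saddle point; optimal play is mixed.
Let the inspector play Port with probability p. Expected payoff against East: (-4)p + (-1)(1−p) = −3p − 1; against West: (-3)p + (-8)(1−p) = 5p − 8.
Setting these equal: −3p − 1 = 5p − 8 ⇒ −8p = -7 ⇒ p = 7/8, and the value is (-3)·(7/8) − 1 = -29/8.
For the smuggler: with q = P(East), equating Port's and Border's payoffs gives −q − 3 = 7q − 8 ⇒ q = 5/8.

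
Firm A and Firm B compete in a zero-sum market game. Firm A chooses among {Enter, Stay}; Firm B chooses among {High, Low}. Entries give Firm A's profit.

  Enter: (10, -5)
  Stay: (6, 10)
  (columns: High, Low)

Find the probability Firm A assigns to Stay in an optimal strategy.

15/19

Row minima: Enter → -5, Stay → 6; maximin = 6.
Column maxima: High → 10, Low → 10; minimax = 10.
6 ≠ 10, so there is no saddle point; optimal play is mixed.
Let Firm A play Enter with probability p. Expected payoff against High: 10p + 6(1−p) = 4p + 6; against Low: (-5)p + 10(1−p) = −15p + 10.
Setting these equal: 4p + 6 = −15p + 10 ⇒ 19p = 4 ⇒ p = 4/19, and the value is (4)·(4/19) + 6 = 130/19.
For Firm B: with q = P(High), equating Enter's and Stay's payoffs gives 15q − 5 = −4q + 10 ⇒ q = 15/19.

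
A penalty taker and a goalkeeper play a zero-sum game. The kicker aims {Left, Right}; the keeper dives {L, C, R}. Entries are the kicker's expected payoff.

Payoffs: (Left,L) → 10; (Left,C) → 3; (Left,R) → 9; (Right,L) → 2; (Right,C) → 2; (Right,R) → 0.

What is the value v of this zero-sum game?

Row minima: Left → 3, Right → 0; maximin = 3.
Column maxima: L → 10, C → 3, R → 9; minimax = 3.
Since maximin = minimax = 3, there is a saddle point and the value is 3.

3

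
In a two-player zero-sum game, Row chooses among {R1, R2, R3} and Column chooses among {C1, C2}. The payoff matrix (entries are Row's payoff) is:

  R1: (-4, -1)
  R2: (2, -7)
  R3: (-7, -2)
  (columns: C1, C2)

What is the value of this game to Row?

Row minima: R1 → -4, R2 → -7, R3 → -7; maximin = -4.
Column maxima: C1 → 2, C2 → -1; minimax = -1.
-4 ≠ -1, so there is no saddle point; optimal play is mixed.
R3 is strictly dominated by R1, so Row never plays it.
On the remaining 2×2 (R1, R2 vs C1, C2):
Let Row play R1 with probability p. Expected payoff against C1: (-4)p + 2(1−p) = −6p + 2; against C2: (-1)p + (-7)(1−p) = 6p − 7.
Setting these equal: −6p + 2 = 6p − 7 ⇒ −12p = -9 ⇒ p = 3/4, and the value is (-6)·(3/4) + 2 = -5/2.
For Column: with q = P(C1), equating R1's and R2's payoffs gives −3q − 1 = 9q − 7 ⇒ q = 1/2.

-5/2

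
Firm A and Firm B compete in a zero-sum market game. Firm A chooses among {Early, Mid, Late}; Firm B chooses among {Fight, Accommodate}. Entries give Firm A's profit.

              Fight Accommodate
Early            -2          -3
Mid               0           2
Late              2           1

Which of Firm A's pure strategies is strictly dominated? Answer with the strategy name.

Mid gives a strictly higher payoff than Early against every column: 0 > -2, 2 > -3.
So Early is strictly dominated and Firm A never plays it.

Early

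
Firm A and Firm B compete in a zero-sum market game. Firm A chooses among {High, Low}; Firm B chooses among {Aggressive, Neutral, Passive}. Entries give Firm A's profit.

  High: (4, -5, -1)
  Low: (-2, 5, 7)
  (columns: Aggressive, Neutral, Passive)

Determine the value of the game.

Row minima: High → -5, Low → -2; maximin = -2.
Column maxima: Aggressive → 4, Neutral → 5, Passive → 7; minimax = 4.
-2 ≠ 4, so there is no saddle point; optimal play is mixed.
Passive is strictly dominated by Neutral (it gives Firm A strictly more in every row), so Firm B never plays it.
On the remaining 2×2 (High, Low vs Aggressive, Neutral):
Let Firm A play High with probability p. Expected payoff against Aggressive: 4p + (-2)(1−p) = 6p − 2; against Neutral: (-5)p + 5(1−p) = −10p + 5.
Setting these equal: 6p − 2 = −10p + 5 ⇒ 16p = 7 ⇒ p = 7/16, and the value is (6)·(7/16) − 2 = 5/8.
For Firm B: with q = P(Aggressive), equating High's and Low's payoffs gives 9q − 5 = −7q + 5 ⇒ q = 5/8.

5/8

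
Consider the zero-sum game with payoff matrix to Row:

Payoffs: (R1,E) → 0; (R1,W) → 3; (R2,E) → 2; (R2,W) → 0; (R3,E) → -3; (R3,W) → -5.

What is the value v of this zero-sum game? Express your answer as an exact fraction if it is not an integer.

Row minima: R1 → 0, R2 → 0, R3 → -5; maximin = 0.
Column maxima: E → 2, W → 3; minimax = 2.
0 ≠ 2, so there is no saddle point; optimal play is mixed.
R3 is strictly dominated by R1, so Row never plays it.
On the remaining 2×2 (R1, R2 vs E, W):
Let Row play R1 with probability p. Expected payoff against E: 0p + 2(1−p) = −2p + 2; against W: 3p + 0(1−p) = 3p.
Setting these equal: −2p + 2 = 3p ⇒ −5p = -2 ⇒ p = 2/5, and the value is (-2)·(2/5) + 2 = 6/5.
For Column: with q = P(E), equating R1's and R2's payoffs gives −3q + 3 = 2q ⇒ q = 3/5.

6/5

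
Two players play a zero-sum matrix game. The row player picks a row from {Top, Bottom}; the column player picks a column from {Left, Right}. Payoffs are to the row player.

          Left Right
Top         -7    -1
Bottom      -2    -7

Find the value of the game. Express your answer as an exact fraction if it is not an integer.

-47/11

Row minima: Top → -7, Bottom → -7; maximin = -7.
Column maxima: Left → -2, Right → -1; minimax = -2.
-7 ≠ -2, so there is no saddle point; optimal play is mixed.
Let the row player play Top with probability p. Expected payoff against Left: (-7)p + (-2)(1−p) = −5p − 2; against Right: (-1)p + (-7)(1−p) = 6p − 7.
Setting these equal: −5p − 2 = 6p − 7 ⇒ −11p = -5 ⇒ p = 5/11, and the value is (-5)·(5/11) − 2 = -47/11.
For the column player: with q = P(Left), equating Top's and Bottom's payoffs gives −6q − 1 = 5q − 7 ⇒ q = 6/11.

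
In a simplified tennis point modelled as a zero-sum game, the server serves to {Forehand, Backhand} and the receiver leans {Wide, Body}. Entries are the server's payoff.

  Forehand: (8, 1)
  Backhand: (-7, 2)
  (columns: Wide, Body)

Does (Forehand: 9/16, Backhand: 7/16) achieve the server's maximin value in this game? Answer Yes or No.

Against Wide this mix gives (9/16)·8 + (7/16)·(-7) = 23/16.
Against Body this mix gives (9/16)·1 + (7/16)·2 = 23/16.
All of the receiver's active replies (Wide, Body) yield 23/16, and no column does worse for the server. The mix makes the receiver indifferent and guarantees 23/16, so it is optimal.

Yes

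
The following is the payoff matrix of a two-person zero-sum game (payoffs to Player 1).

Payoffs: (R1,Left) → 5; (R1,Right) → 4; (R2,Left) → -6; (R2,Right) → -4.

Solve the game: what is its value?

4

Row minima: R1 → 4, R2 → -6; maximin = 4.
Column maxima: Left → 5, Right → 4; minimax = 4.
Since maximin = minimax = 4, there is a saddle point and the value is 4.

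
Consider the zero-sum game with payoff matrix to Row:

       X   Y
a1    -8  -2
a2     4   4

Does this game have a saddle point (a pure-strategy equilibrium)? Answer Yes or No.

Row minima: a1 → -8, a2 → 4; maximin = 4.
Column maxima: X → 4, Y → 4; minimax = 4.
maximin = minimax = 4, so a saddle point exists.

Yes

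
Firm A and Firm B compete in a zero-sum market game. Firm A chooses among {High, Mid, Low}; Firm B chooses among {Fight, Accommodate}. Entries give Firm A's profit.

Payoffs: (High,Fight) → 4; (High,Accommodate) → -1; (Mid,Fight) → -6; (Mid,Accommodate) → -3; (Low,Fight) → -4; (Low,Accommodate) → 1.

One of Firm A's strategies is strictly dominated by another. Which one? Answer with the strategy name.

High gives a strictly higher payoff than Mid against every column: 4 > -6, -1 > -3.
So Mid is strictly dominated and Firm A never plays it.

Mid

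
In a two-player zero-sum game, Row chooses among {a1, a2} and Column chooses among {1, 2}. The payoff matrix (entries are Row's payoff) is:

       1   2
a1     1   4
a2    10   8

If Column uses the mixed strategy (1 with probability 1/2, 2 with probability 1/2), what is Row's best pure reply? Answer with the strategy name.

Expected payoff of a1: (1/2)·1 + (1/2)·4 = 5/2.
Expected payoff of a2: (1/2)·10 + (1/2)·8 = 9.
The largest is 9, so Row's best response is a2.

a2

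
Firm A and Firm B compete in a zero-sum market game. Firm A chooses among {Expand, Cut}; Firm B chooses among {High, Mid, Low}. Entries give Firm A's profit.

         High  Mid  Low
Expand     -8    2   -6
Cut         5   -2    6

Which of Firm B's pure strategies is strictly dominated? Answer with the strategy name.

Low

High holds Firm A's payoff strictly below Low in every row: -8 < -6, 5 < 6.
So Low is strictly dominated for Firm B.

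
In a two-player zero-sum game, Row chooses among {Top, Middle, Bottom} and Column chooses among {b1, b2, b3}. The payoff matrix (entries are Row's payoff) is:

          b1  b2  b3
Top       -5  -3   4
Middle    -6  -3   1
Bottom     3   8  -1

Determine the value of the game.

Row minima: Top → -5, Middle → -6, Bottom → -1; maximin = -1.
Column maxima: b1 → 3, b2 → 8, b3 → 4; minimax = 3.
-1 ≠ 3, so there is no saddle point; optimal play is mixed.
b2 is strictly dominated by b1 (it gives Row strictly more in every row), so Column never plays it.
With b2 eliminated, Middle is strictly dominated by Top (Top gives Row strictly more in every remaining column), so Row never plays it.
On the remaining 2×2 (Top, Bottom vs b1, b3):
Let Row play Top with probability p. Expected payoff against b1: (-5)p + 3(1−p) = −8p + 3; against b3: 4p + (-1)(1−p) = 5p − 1.
Setting these equal: −8p + 3 = 5p − 1 ⇒ −13p = -4 ⇒ p = 4/13, and the value is (-8)·(4/13) + 3 = 7/13.
For Column: with q = P(b1), equating Top's and Bottom's payoffs gives −9q + 4 = 4q − 1 ⇒ q = 5/13.

7/13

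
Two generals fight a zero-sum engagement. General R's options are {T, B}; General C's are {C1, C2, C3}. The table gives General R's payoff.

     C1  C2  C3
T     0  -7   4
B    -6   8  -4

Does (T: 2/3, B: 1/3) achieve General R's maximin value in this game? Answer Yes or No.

Yes

Against C1 this mix gives (2/3)·0 + (1/3)·(-6) = -2.
Against C2 this mix gives (2/3)·(-7) + (1/3)·8 = -2.
Against C3 this mix gives (2/3)·4 + (1/3)·(-4) = 4/3.
All of General C's active replies (C1, C2) yield -2, and no column does worse for General R. The mix makes General C indifferent and guarantees -2, so it is optimal.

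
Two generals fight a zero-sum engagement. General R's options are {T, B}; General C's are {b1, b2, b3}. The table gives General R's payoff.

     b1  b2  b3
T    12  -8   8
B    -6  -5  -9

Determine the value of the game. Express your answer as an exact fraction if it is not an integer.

-28/5

Row minima: T → -8, B → -9; maximin = -8.
Column maxima: b1 → 12, b2 → -5, b3 → 8; minimax = -5.
-8 ≠ -5, so there is no saddle point; optimal play is mixed.
b1 is strictly dominated by b3 (it gives General R strictly more in every row), so General C never plays it.
On the remaining 2×2 (T, B vs b2, b3):
Let General R play T with probability p. Expected payoff against b2: (-8)p + (-5)(1−p) = −3p − 5; against b3: 8p + (-9)(1−p) = 17p − 9.
Setting these equal: −3p − 5 = 17p − 9 ⇒ −20p = -4 ⇒ p = 1/5, and the value is (-3)·(1/5) − 5 = -28/5.
For General C: with q = P(b2), equating T's and B's payoffs gives −16q + 8 = 4q − 9 ⇒ q = 17/20.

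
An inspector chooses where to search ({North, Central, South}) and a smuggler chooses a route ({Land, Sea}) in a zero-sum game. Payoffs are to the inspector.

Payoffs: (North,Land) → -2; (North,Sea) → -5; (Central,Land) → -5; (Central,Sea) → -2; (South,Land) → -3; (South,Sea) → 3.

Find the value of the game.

-7/3

Row minima: North → -5, Central → -5, South → -3; maximin = -3.
Column maxima: Land → -2, Sea → 3; minimax = -2.
-3 ≠ -2, so there is no saddle point; optimal play is mixed.
Central is strictly dominated by South, so the inspector never plays it.
On the remaining 2×2 (North, South vs Land, Sea):
Let the inspector play North with probability p. Expected payoff against Land: (-2)p + (-3)(1−p) = p − 3; against Sea: (-5)p + 3(1−p) = −8p + 3.
Setting these equal: p − 3 = −8p + 3 ⇒ 9p = 6 ⇒ p = 2/3, and the value is (1)·(2/3) − 3 = -7/3.
For the smuggler: with q = P(Land), equating North's and South's payoffs gives 3q − 5 = −6q + 3 ⇒ q = 8/9.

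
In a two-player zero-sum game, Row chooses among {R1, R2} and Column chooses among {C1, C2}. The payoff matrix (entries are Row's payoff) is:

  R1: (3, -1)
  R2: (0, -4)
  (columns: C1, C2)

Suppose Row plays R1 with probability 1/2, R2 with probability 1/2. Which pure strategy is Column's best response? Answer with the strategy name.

If Column plays C1, Row's expected payoff is (1/2)·3 + (1/2)·0 = 3/2.
If Column plays C2, Row's expected payoff is (1/2)·(-1) + (1/2)·(-4) = -5/2.
Column minimizes Row's payoff; the smallest is -5/2, so the best response is C2.

C2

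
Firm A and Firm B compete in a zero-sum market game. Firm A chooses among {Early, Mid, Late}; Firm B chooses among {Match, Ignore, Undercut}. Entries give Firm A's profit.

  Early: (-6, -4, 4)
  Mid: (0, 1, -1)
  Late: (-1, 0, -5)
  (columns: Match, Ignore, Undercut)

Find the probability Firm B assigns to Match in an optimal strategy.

5/11

Row minima: Early → -6, Mid → -1, Late → -5; maximin = -1.
Column maxima: Match → 0, Ignore → 1, Undercut → 4; minimax = 0.
-1 ≠ 0, so there is no saddle point; optimal play is mixed.
Late is strictly dominated by Mid, so Firm A never plays it.
Ignore is strictly dominated by Match (it gives Firm A strictly more in every row), so Firm B never plays it.
On the remaining 2×2 (Early, Mid vs Match, Undercut):
Let Firm A play Early with probability p. Expected payoff against Match: (-6)p + 0(1−p) = −6p; against Undercut: 4p + (-1)(1−p) = 5p − 1.
Setting these equal: −6p = 5p − 1 ⇒ −11p = -1 ⇒ p = 1/11, and the value is (-6)·(1/11) = -6/11.
For Firm B: with q = P(Match), equating Early's and Mid's payoffs gives −10q + 4 = q − 1 ⇒ q = 5/11.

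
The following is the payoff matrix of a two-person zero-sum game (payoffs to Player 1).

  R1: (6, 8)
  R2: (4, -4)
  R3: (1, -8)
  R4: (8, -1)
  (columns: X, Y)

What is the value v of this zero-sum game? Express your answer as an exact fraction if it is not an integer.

70/11

Row minima: R1 → 6, R2 → -4, R3 → -8, R4 → -1; maximin = 6.
Column maxima: X → 8, Y → 8; minimax = 8.
6 ≠ 8, so there is no saddle point; optimal play is mixed.
R2 is strictly dominated by R1, so Player 1 never plays it.
R3 is strictly dominated by R1, so Player 1 never plays it.
On the remaining 2×2 (R1, R4 vs X, Y):
Let Player 1 play R1 with probability p. Expected payoff against X: 6p + 8(1−p) = −2p + 8; against Y: 8p + (-1)(1−p) = 9p − 1.
Setting these equal: −2p + 8 = 9p − 1 ⇒ −11p = -9 ⇒ p = 9/11, and the value is (-2)·(9/11) + 8 = 70/11.
For Player 2: with q = P(X), equating R1's and R4's payoffs gives −2q + 8 = 9q − 1 ⇒ q = 9/11.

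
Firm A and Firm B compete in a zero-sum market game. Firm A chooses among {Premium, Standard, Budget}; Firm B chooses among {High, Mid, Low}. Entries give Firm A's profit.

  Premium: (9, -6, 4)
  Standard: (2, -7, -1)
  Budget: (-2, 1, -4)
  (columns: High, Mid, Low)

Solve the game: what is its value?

Row minima: Premium → -6, Standard → -7, Budget → -4; maximin = -4.
Column maxima: High → 9, Mid → 1, Low → 4; minimax = 1.
-4 ≠ 1, so there is no saddle point; optimal play is mixed.
Standard is strictly dominated by Premium, so Firm A never plays it.
High is strictly dominated by Low (it gives Firm A strictly more in every row), so Firm B never plays it.
On the remaining 2×2 (Premium, Budget vs Mid, Low):
Let Firm A play Premium with probability p. Expected payoff against Mid: (-6)p + 1(1−p) = −7p + 1; against Low: 4p + (-4)(1−p) = 8p − 4.
Setting these equal: −7p + 1 = 8p − 4 ⇒ −15p = -5 ⇒ p = 1/3, and the value is (-7)·(1/3) + 1 = -4/3.
For Firm B: with q = P(Mid), equating Premium's and Budget's payoffs gives −10q + 4 = 5q − 4 ⇒ q = 8/15.

-4/3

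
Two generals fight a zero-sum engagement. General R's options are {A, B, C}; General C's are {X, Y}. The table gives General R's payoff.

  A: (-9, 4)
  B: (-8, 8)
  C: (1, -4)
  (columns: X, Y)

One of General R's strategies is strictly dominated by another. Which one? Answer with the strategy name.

B gives a strictly higher payoff than A against every column: -8 > -9, 8 > 4.
So A is strictly dominated and General R never plays it.

A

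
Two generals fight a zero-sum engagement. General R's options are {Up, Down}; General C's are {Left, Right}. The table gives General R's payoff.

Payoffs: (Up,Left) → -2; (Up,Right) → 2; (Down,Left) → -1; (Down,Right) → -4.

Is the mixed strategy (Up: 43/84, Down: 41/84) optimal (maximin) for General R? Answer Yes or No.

Against Left this mix gives (43/84)·(-2) + (41/84)·(-1) = -127/84.
Against Right this mix gives (43/84)·2 + (41/84)·(-4) = -13/14.
General C will play Left, holding General R to -127/84. Shifting weight toward the row that does better against Left would raise this floor (the equalizing mix achieves -10/7 against both Left and Right), so the proposed strategy is not optimal.

No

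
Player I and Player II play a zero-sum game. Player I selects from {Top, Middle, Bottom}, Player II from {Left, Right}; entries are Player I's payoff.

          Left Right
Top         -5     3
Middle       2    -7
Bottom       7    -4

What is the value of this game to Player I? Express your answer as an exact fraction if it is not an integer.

Row minima: Top → -5, Middle → -7, Bottom → -4; maximin = -4.
Column maxima: Left → 7, Right → 3; minimax = 3.
-4 ≠ 3, so there is no saddle point; optimal play is mixed.
Middle is strictly dominated by Bottom, so Player I never plays it.
On the remaining 2×2 (Top, Bottom vs Left, Right):
Let Player I play Top with probability p. Expected payoff against Left: (-5)p + 7(1−p) = −12p + 7; against Right: 3p + (-4)(1−p) = 7p − 4.
Setting these equal: −12p + 7 = 7p − 4 ⇒ −19p = -11 ⇒ p = 11/19, and the value is (-12)·(11/19) + 7 = 1/19.
For Player II: with q = P(Left), equating Top's and Bottom's payoffs gives −8q + 3 = 11q − 4 ⇒ q = 7/19.

1/19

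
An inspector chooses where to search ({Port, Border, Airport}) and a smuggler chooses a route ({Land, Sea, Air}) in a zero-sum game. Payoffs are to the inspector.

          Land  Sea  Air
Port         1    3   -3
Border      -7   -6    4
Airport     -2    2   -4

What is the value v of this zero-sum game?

Row minima: Port → -3, Border → -7, Airport → -4; maximin = -3.
Column maxima: Land → 1, Sea → 3, Air → 4; minimax = 1.
-3 ≠ 1, so there is no saddle point; optimal play is mixed.
Airport is strictly dominated by Port, so the inspector never plays it.
Sea is strictly dominated by Land (it gives the inspector strictly more in every row), so the smuggler never plays it.
On the remaining 2×2 (Port, Border vs Land, Air):
Let the inspector play Port with probability p. Expected payoff against Land: 1p + (-7)(1−p) = 8p − 7; against Air: (-3)p + 4(1−p) = −7p + 4.
Setting these equal: 8p − 7 = −7p + 4 ⇒ 15p = 11 ⇒ p = 11/15, and the value is (8)·(11/15) − 7 = -17/15.
For the smuggler: with q = P(Land), equating Port's and Border's payoffs gives 4q − 3 = −11q + 4 ⇒ q = 7/15.

-17/15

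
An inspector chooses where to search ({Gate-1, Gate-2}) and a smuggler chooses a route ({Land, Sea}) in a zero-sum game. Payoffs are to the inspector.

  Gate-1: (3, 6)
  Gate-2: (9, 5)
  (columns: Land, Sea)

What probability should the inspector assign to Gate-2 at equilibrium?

3/7

Row minima: Gate-1 → 3, Gate-2 → 5; maximin = 5.
Column maxima: Land → 9, Sea → 6; minimax = 6.
5 ≠ 6, so there is no saddle point; optimal play is mixed.
Let the inspector play Gate-1 with probability p. Expected payoff against Land: 3p + 9(1−p) = −6p + 9; against Sea: 6p + 5(1−p) = p + 5.
Setting these equal: −6p + 9 = p + 5 ⇒ −7p = -4 ⇒ p = 4/7, and the value is (-6)·(4/7) + 9 = 39/7.
For the smuggler: with q = P(Land), equating Gate-1's and Gate-2's payoffs gives −3q + 6 = 4q + 5 ⇒ q = 1/7.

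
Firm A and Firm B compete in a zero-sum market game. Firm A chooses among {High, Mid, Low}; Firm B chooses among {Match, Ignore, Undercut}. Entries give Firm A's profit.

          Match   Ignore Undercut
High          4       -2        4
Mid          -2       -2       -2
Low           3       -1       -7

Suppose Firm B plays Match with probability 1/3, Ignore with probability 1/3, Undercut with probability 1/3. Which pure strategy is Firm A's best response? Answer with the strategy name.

High

Expected payoff of High: (1/3)·4 + (1/3)·(-2) + (1/3)·4 = 2.
Expected payoff of Mid: (1/3)·(-2) + (1/3)·(-2) + (1/3)·(-2) = -2.
Expected payoff of Low: (1/3)·3 + (1/3)·(-1) + (1/3)·(-7) = -5/3.
The largest is 2, so Firm A's best response is High.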